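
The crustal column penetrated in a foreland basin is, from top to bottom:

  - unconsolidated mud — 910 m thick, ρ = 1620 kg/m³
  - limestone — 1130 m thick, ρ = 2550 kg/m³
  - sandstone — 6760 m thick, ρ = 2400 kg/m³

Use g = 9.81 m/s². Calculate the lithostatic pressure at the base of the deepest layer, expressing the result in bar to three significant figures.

2020 bar

unconsolidated mud: 1620 kg/m³ × 9.81 m/s² × 910 m = 1.446×10^7 Pa = 144.6 bar
limestone: 2550 kg/m³ × 9.81 m/s² × 1130 m = 2.827×10^7 Pa = 282.7 bar
sandstone: 2400 kg/m³ × 9.81 m/s² × 6760 m = 1.592×10^8 Pa = 1592 bar
Total = 144.6 + 282.7 + 1592 = 2018.9 bar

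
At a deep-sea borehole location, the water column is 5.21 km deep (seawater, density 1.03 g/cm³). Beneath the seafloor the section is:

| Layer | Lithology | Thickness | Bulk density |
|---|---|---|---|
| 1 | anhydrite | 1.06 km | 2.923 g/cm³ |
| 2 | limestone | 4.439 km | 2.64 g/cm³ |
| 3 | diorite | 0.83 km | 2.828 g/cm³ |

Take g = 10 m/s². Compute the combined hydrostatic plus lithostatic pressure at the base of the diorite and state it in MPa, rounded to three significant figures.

225 MPa

seawater: 1030 kg/m³ × 10 m/s² × 5210 m = 5.366×10^7 Pa = 53.66 MPa
anhydrite: 2923 kg/m³ × 10 m/s² × 1060 m = 3.098×10^7 Pa = 30.98 MPa
limestone: 2640 kg/m³ × 10 m/s² × 4439 m = 1.172×10^8 Pa = 117.2 MPa
diorite: 2828 kg/m³ × 10 m/s² × 830 m = 2.347×10^7 Pa = 23.47 MPa
Total = 53.66 + 30.98 + 117.2 + 23.47 = 225.31 MPa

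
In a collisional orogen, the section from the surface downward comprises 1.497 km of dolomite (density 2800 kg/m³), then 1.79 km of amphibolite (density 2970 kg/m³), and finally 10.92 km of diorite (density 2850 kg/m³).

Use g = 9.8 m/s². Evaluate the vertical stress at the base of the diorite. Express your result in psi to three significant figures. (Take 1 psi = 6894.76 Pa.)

dolomite: 2800 kg/m³ × 9.8 m/s² × 1497 m = 4.108×10^7 Pa = 5958 psi
amphibolite: 2970 kg/m³ × 9.8 m/s² × 1790 m = 5.210×10^7 Pa = 7556 psi
diorite: 2850 kg/m³ × 9.8 m/s² × 10920 m = 3.050×10^8 Pa = 44236 psi
Total = 5958 + 7556 + 44236 = 57750 psi

57800 psi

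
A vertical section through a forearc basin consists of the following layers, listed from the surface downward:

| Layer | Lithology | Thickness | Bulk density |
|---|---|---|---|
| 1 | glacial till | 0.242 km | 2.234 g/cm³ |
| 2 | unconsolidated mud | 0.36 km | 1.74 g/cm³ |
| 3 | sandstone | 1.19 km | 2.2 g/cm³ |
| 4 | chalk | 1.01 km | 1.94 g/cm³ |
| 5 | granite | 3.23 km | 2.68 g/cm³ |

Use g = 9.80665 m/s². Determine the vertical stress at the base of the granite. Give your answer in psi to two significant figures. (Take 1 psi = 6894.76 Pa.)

glacial till: 2234 kg/m³ × 9.80665 m/s² × 242 m = 5.302×10^6 Pa = 769.0 psi
unconsolidated mud: 1740 kg/m³ × 9.80665 m/s² × 360 m = 6.143×10^6 Pa = 891.0 psi
sandstone: 2200 kg/m³ × 9.80665 m/s² × 1190 m = 2.567×10^7 Pa = 3724 psi
chalk: 1940 kg/m³ × 9.80665 m/s² × 1010 m = 1.922×10^7 Pa = 2787 psi
granite: 2680 kg/m³ × 9.80665 m/s² × 3230 m = 8.489×10^7 Pa = 12312 psi
Total = 769.0 + 891.0 + 3724 + 2787 + 12312 = 20483 psi

20000 psi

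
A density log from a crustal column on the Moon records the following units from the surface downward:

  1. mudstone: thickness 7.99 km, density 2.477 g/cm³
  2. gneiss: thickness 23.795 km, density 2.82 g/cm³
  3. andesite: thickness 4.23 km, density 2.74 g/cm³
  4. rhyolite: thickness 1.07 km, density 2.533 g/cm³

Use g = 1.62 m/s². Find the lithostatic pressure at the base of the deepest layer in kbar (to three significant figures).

mudstone: 2477 kg/m³ × 1.62 m/s² × 7990 m = 3.206×10^7 Pa = 0.3206 kbar
gneiss: 2820 kg/m³ × 1.62 m/s² × 23795 m = 1.087×10^8 Pa = 1.087 kbar
andesite: 2740 kg/m³ × 1.62 m/s² × 4230 m = 1.878×10^7 Pa = 0.1878 kbar
rhyolite: 2533 kg/m³ × 1.62 m/s² × 1070 m = 4.391×10^6 Pa = 0.04391 kbar
Total = 0.3206 + 1.087 + 0.1878 + 0.04391 = 1.6393 kbar

1.64 kbar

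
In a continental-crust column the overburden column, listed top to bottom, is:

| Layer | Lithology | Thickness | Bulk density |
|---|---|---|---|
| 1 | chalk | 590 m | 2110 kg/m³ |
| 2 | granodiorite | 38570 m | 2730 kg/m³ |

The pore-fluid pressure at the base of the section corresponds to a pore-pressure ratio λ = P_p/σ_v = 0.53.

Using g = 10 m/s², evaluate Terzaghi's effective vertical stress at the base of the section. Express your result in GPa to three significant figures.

Overburden (lithostatic) stress σ_v:
chalk: 2110 kg/m³ × 10 m/s² × 590 m = 1.245×10^7 Pa = 12.45 MPa
granodiorite: 2730 kg/m³ × 10 m/s² × 38570 m = 1.053×10^9 Pa = 1053 MPa
Total = 12.45 + 1053 = 1065.4 MPa
Pore pressure P_p = λ·σ_v = 0.53 × 1065 MPa = 564.7 MPa
Effective stress σ' = σ_v − P_p = 1065 − 564.7 = 500.74 MPa = 0.50074 GPa

0.501 GPa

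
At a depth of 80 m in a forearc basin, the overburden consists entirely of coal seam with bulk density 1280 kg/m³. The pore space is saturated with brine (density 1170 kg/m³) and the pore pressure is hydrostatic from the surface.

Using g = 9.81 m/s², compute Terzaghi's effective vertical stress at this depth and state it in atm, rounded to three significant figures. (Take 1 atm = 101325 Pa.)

Overburden (lithostatic) stress σ_v:
coal seam: 1280 kg/m³ × 9.81 m/s² × 80 m = 1.005×10^6 Pa = 1.005 MPa
Pore pressure P_p = 1170 kg/m³ × 9.81 m/s² × 80 m = 9.182×10^5 Pa = 0.9182 MPa
Effective stress σ' = σ_v − P_p = 1.005 − 0.9182 = 0.086328 MPa = 0.85199 atm

0.852 atm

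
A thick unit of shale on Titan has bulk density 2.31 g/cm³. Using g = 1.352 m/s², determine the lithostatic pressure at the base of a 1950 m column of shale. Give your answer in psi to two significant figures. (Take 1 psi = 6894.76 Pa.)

shale: 2310 kg/m³ × 1.352 m/s² × 1950 m = 6.090×10^6 Pa = 883.3 psi

880 psi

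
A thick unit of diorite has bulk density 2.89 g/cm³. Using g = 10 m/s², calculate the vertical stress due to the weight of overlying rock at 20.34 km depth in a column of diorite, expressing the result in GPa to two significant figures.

0.59 GPa

diorite: 2890 kg/m³ × 10 m/s² × 20340 m = 5.878×10^8 Pa = 0.5878 GPa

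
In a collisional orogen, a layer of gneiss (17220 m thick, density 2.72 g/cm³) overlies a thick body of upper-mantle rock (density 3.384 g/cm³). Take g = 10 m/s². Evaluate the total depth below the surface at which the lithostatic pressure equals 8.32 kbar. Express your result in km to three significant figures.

28.0 km

Pressure at base of upper layers: 2720×10×17220 = 4.684×10^8 Pa = 4.684 kbar
Remaining pressure to be supplied by upper-mantle rock: 8.320×10^8 − 4.684×10^8 = 3.636×10^8 Pa
Additional depth in upper-mantle rock = 3.636×10^8 Pa / (3384 kg/m³ × 10 m/s²) = 10745 m
Total depth = 17220 m + 10745 m = 27965 m
= 27.965 km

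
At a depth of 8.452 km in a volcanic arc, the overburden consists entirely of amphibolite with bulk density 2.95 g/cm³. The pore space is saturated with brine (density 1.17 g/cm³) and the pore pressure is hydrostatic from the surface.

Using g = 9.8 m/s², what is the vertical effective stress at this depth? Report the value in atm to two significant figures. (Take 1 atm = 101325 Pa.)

Overburden (lithostatic) stress σ_v:
amphibolite: 2950 kg/m³ × 9.8 m/s² × 8452 m = 2.443×10^8 Pa = 244.3 MPa
Pore pressure P_p = 1170 kg/m³ × 9.8 m/s² × 8452 m = 9.691×10^7 Pa = 96.91 MPa
Effective stress σ' = σ_v − P_p = 244.3 − 96.91 = 147.44 MPa = 1455.1 atm

1500 atm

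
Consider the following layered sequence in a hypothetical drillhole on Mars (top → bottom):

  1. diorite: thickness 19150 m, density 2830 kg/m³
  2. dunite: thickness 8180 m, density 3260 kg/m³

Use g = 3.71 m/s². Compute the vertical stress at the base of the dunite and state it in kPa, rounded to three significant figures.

300000 kPa

diorite: 2830 kg/m³ × 3.71 m/s² × 19150 m = 2.011×10^8 Pa = 2.011×10^5 kPa
dunite: 3260 kg/m³ × 3.71 m/s² × 8180 m = 9.893×10^7 Pa = 98934 kPa
Total = 2.011×10^5 + 98934 = 3.0000×10^5 kPa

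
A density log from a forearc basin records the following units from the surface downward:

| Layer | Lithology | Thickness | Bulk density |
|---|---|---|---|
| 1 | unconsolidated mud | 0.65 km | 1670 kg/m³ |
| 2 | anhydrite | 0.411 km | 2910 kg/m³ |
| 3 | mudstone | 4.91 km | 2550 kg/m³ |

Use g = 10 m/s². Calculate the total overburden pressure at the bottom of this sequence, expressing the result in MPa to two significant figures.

unconsolidated mud: 1670 kg/m³ × 10 m/s² × 650 m = 1.085×10^7 Pa = 10.86 MPa
anhydrite: 2910 kg/m³ × 10 m/s² × 411 m = 1.196×10^7 Pa = 11.96 MPa
mudstone: 2550 kg/m³ × 10 m/s² × 4910 m = 1.252×10^8 Pa = 125.2 MPa
Total = 10.86 + 11.96 + 125.2 = 148.02 MPa

150 MPa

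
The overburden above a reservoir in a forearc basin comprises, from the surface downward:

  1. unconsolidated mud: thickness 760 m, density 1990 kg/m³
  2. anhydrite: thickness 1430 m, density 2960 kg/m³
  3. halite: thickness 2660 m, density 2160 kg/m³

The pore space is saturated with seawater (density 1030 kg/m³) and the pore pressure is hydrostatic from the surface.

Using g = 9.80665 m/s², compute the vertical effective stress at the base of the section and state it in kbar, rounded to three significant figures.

0.637 kbar

Overburden (lithostatic) stress σ_v:
unconsolidated mud: 1990 kg/m³ × 9.80665 m/s² × 760 m = 1.483×10^7 Pa = 14.83 MPa
anhydrite: 2960 kg/m³ × 9.80665 m/s² × 1430 m = 4.151×10^7 Pa = 41.51 MPa
halite: 2160 kg/m³ × 9.80665 m/s² × 2660 m = 5.635×10^7 Pa = 56.35 MPa
Total = 14.83 + 41.51 + 56.35 = 112.69 MPa
Pore pressure P_p = 1030 kg/m³ × 9.80665 m/s² × 4850 m = 4.899×10^7 Pa = 48.99 MPa
Effective stress σ' = σ_v − P_p = 112.7 − 48.99 = 63.697 MPa = 0.63697 kbar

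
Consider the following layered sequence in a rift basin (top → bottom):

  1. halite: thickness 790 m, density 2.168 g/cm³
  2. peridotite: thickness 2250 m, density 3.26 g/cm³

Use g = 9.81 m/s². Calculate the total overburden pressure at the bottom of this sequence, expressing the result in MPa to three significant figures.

88.8 MPa

halite: 2168 kg/m³ × 9.81 m/s² × 790 m = 1.680×10^7 Pa = 16.80 MPa
peridotite: 3260 kg/m³ × 9.81 m/s² × 2250 m = 7.196×10^7 Pa = 71.96 MPa
Total = 16.80 + 71.96 = 88.758 MPa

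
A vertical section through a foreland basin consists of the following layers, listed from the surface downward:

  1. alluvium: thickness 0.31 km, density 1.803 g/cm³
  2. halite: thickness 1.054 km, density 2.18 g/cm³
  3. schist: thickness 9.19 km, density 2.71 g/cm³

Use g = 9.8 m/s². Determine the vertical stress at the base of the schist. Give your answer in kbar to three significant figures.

alluvium: 1803 kg/m³ × 9.8 m/s² × 310 m = 5.478×10^6 Pa = 0.05478 kbar
halite: 2180 kg/m³ × 9.8 m/s² × 1054 m = 2.252×10^7 Pa = 0.2252 kbar
schist: 2710 kg/m³ × 9.8 m/s² × 9190 m = 2.441×10^8 Pa = 2.441 kbar
Total = 0.05478 + 0.2252 + 2.441 = 2.7206 kbar

2.72 kbar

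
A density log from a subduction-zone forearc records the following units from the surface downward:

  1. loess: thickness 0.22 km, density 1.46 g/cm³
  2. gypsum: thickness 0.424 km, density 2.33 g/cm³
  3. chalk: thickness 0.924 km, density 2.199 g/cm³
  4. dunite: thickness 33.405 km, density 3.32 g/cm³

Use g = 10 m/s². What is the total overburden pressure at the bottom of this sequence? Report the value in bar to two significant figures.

loess: 1460 kg/m³ × 10 m/s² × 220 m = 3.212×10^6 Pa = 32.12 bar
gypsum: 2330 kg/m³ × 10 m/s² × 424 m = 9.879×10^6 Pa = 98.79 bar
chalk: 2199 kg/m³ × 10 m/s² × 924 m = 2.032×10^7 Pa = 203.2 bar
dunite: 3320 kg/m³ × 10 m/s² × 33405 m = 1.109×10^9 Pa = 11090 bar
Total = 32.12 + 98.79 + 203.2 + 11090 = 11425 bar

11000 bar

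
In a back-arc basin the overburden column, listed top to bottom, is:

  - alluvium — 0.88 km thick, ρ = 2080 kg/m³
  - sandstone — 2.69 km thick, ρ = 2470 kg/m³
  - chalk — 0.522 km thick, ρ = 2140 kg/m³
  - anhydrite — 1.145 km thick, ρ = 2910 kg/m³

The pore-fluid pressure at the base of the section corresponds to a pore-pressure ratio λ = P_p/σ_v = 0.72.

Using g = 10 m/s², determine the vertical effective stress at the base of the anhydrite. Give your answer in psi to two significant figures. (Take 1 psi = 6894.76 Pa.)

Overburden (lithostatic) stress σ_v:
alluvium: 2080 kg/m³ × 10 m/s² × 880 m = 1.830×10^7 Pa = 18.30 MPa
sandstone: 2470 kg/m³ × 10 m/s² × 2690 m = 6.644×10^7 Pa = 66.44 MPa
chalk: 2140 kg/m³ × 10 m/s² × 522 m = 1.117×10^7 Pa = 11.17 MPa
anhydrite: 2910 kg/m³ × 10 m/s² × 1145 m = 3.332×10^7 Pa = 33.32 MPa
Total = 18.30 + 66.44 + 11.17 + 33.32 = 129.24 MPa
Pore pressure P_p = λ·σ_v = 0.72 × 129.2 MPa = 93.05 MPa
Effective stress σ' = σ_v − P_p = 129.2 − 93.05 = 36.186 MPa = 5248.4 psi

5200 psi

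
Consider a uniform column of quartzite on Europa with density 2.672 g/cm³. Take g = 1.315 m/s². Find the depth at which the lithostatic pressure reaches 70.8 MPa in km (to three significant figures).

h = P/(ρg) = 70.8 MPa / (2672 kg/m³ × 1.315 m/s²) = 7.080×10^7 Pa / 3513.7 Pa/m = 20150 m
= 20.150 km

20.1 km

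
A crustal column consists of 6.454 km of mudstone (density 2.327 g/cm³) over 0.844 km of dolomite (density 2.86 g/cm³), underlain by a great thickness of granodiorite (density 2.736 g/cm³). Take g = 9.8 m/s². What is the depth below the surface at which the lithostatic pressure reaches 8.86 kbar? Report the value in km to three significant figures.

Pressure at base of upper layers: 2327×9.8×6454 + 2860×9.8×844 = 1.708×10^8 Pa = 1.708 kbar
Remaining pressure to be supplied by granodiorite: 8.860×10^8 − 1.708×10^8 = 7.152×10^8 Pa
Additional depth in granodiorite = 7.152×10^8 Pa / (2736 kg/m³ × 9.8 m/s²) = 26672 m
Total depth = 7298 m + 26672 m = 33970 m
= 33.970 km

34.0 km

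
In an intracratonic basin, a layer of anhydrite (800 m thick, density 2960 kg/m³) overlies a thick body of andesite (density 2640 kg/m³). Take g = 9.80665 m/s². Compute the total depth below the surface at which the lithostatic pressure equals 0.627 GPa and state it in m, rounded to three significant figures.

Pressure at base of upper layers: 2960×9.80665×800 = 2.322×10^7 Pa = 0.02322 GPa
Remaining pressure to be supplied by andesite: 6.270×10^8 − 2.322×10^7 = 6.038×10^8 Pa
Additional depth in andesite = 6.038×10^8 Pa / (2640 kg/m³ × 9.80665 m/s²) = 23321 m
Total depth = 800 m + 23321 m = 24121 m

24100 m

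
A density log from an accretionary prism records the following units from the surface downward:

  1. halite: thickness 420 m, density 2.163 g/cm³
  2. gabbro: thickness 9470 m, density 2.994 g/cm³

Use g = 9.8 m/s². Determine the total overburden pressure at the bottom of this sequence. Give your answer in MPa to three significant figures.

287 MPa

halite: 2163 kg/m³ × 9.8 m/s² × 420 m = 8.903×10^6 Pa = 8.903 MPa
gabbro: 2994 kg/m³ × 9.8 m/s² × 9470 m = 2.779×10^8 Pa = 277.9 MPa
Total = 8.903 + 277.9 = 286.76 MPa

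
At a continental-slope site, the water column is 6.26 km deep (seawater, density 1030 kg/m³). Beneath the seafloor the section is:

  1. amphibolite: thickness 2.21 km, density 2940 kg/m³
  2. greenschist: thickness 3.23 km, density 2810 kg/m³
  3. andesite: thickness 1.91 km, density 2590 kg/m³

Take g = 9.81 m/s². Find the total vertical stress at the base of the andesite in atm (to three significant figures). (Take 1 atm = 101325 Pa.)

2610 atm

seawater: 1030 kg/m³ × 9.81 m/s² × 6260 m = 6.325×10^7 Pa = 624.3 atm
amphibolite: 2940 kg/m³ × 9.81 m/s² × 2210 m = 6.374×10^7 Pa = 629.1 atm
greenschist: 2810 kg/m³ × 9.81 m/s² × 3230 m = 8.904×10^7 Pa = 878.7 atm
andesite: 2590 kg/m³ × 9.81 m/s² × 1910 m = 4.853×10^7 Pa = 478.9 atm
Total = 624.3 + 629.1 + 878.7 + 478.9 = 2611.0 atm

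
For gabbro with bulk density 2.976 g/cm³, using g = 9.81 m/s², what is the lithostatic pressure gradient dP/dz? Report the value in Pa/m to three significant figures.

dP/dz = ρg = 2976 kg/m³ × 9.81 m/s² = 29195 Pa/m

29200 Pa/m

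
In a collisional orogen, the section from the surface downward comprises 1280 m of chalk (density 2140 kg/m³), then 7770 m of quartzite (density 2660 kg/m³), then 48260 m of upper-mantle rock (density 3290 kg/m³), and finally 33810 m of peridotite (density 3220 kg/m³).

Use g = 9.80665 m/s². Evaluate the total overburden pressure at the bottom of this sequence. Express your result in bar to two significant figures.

29000 bar

chalk: 2140 kg/m³ × 9.80665 m/s² × 1280 m = 2.686×10^7 Pa = 268.6 bar
quartzite: 2660 kg/m³ × 9.80665 m/s² × 7770 m = 2.027×10^8 Pa = 2027 bar
upper-mantle rock: 3290 kg/m³ × 9.80665 m/s² × 48260 m = 1.557×10^9 Pa = 15571 bar
peridotite: 3220 kg/m³ × 9.80665 m/s² × 33810 m = 1.068×10^9 Pa = 10676 bar
Total = 268.6 + 2027 + 15571 + 10676 = 28542 bar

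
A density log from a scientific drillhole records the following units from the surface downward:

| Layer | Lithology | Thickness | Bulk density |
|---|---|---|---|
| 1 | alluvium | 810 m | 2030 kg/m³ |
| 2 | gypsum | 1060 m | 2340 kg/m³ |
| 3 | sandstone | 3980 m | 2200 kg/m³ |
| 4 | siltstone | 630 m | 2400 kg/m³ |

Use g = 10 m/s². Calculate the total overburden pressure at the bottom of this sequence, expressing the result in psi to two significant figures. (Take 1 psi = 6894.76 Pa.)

alluvium: 2030 kg/m³ × 10 m/s² × 810 m = 1.644×10^7 Pa = 2385 psi
gypsum: 2340 kg/m³ × 10 m/s² × 1060 m = 2.480×10^7 Pa = 3598 psi
sandstone: 2200 kg/m³ × 10 m/s² × 3980 m = 8.756×10^7 Pa = 12700 psi
siltstone: 2400 kg/m³ × 10 m/s² × 630 m = 1.512×10^7 Pa = 2193 psi
Total = 2385 + 3598 + 12700 + 2193 = 20875 psi

21000 psi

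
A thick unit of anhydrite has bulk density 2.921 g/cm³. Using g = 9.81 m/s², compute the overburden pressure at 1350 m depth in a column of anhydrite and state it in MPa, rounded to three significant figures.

anhydrite: 2921 kg/m³ × 9.81 m/s² × 1350 m = 3.868×10^7 Pa = 38.68 MPa

38.7 MPa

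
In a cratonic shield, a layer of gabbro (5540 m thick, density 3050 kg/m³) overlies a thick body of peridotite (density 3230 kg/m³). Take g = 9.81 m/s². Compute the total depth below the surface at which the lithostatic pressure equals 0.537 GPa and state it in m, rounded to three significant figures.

17300 m

Pressure at base of upper layers: 3050×9.81×5540 = 1.658×10^8 Pa = 0.1658 GPa
Remaining pressure to be supplied by peridotite: 5.370×10^8 − 1.658×10^8 = 3.712×10^8 Pa
Additional depth in peridotite = 3.712×10^8 Pa / (3230 kg/m³ × 9.81 m/s²) = 11716 m
Total depth = 5540 m + 11716 m = 17256 m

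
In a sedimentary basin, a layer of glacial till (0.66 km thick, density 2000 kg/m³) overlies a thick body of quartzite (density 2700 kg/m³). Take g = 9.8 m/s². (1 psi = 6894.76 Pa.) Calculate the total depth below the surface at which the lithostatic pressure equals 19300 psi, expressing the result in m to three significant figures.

5200 m

Pressure at base of upper layers: 2000×9.8×660 = 1.294×10^7 Pa = 1876 psi
Remaining pressure to be supplied by quartzite: 1.331×10^8 − 1.294×10^7 = 1.201×10^8 Pa
Additional depth in quartzite = 1.201×10^8 Pa / (2700 kg/m³ × 9.8 m/s²) = 4540.2 m
Total depth = 660 m + 4540.2 m = 5200.2 m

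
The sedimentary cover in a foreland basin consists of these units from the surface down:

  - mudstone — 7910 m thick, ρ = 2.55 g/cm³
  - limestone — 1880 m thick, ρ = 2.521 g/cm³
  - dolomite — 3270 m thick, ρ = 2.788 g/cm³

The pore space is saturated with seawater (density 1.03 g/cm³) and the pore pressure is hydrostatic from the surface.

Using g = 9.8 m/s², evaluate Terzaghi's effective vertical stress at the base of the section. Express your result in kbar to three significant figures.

2.02 kbar

Overburden (lithostatic) stress σ_v:
mudstone: 2550 kg/m³ × 9.8 m/s² × 7910 m = 1.977×10^8 Pa = 197.7 MPa
limestone: 2521 kg/m³ × 9.8 m/s² × 1880 m = 4.645×10^7 Pa = 46.45 MPa
dolomite: 2788 kg/m³ × 9.8 m/s² × 3270 m = 8.934×10^7 Pa = 89.34 MPa
Total = 197.7 + 46.45 + 89.34 = 333.46 MPa
Pore pressure P_p = 1030 kg/m³ × 9.8 m/s² × 13060 m = 1.318×10^8 Pa = 131.8 MPa
Effective stress σ' = σ_v − P_p = 333.5 − 131.8 = 201.63 MPa = 2.0163 kbar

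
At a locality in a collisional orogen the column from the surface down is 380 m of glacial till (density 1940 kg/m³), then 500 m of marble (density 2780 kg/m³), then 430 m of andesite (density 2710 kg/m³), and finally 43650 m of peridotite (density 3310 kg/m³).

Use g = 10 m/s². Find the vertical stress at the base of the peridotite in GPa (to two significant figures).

1.5 GPa

glacial till: 1940 kg/m³ × 10 m/s² × 380 m = 7.372×10^6 Pa = 7.372×10^-3 GPa
marble: 2780 kg/m³ × 10 m/s² × 500 m = 1.390×10^7 Pa = 0.01390 GPa
andesite: 2710 kg/m³ × 10 m/s² × 430 m = 1.165×10^7 Pa = 0.01165 GPa
peridotite: 3310 kg/m³ × 10 m/s² × 43650 m = 1.445×10^9 Pa = 1.445 GPa
Total = 7.372×10^-3 + 0.01390 + 0.01165 + 1.445 = 1.4777 GPa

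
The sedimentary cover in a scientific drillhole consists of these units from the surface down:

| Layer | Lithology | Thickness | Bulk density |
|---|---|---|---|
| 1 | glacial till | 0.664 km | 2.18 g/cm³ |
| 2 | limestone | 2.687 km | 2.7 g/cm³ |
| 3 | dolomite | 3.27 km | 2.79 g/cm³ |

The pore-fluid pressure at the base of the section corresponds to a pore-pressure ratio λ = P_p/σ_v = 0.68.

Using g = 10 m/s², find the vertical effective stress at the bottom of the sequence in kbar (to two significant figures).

0.57 kbar

Overburden (lithostatic) stress σ_v:
glacial till: 2180 kg/m³ × 10 m/s² × 664 m = 1.448×10^7 Pa = 14.48 MPa
limestone: 2700 kg/m³ × 10 m/s² × 2687 m = 7.255×10^7 Pa = 72.55 MPa
dolomite: 2790 kg/m³ × 10 m/s² × 3270 m = 9.123×10^7 Pa = 91.23 MPa
Total = 14.48 + 72.55 + 91.23 = 178.26 MPa
Pore pressure P_p = λ·σ_v = 0.68 × 178.3 MPa = 121.2 MPa
Effective stress σ' = σ_v − P_p = 178.3 − 121.2 = 57.042 MPa = 0.57042 kbar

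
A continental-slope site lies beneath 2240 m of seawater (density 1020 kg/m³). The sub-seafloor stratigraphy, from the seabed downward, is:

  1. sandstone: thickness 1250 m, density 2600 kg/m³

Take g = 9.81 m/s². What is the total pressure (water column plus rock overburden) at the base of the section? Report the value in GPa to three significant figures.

seawater: 1020 kg/m³ × 9.81 m/s² × 2240 m = 2.241×10^7 Pa = 0.02241 GPa
sandstone: 2600 kg/m³ × 9.81 m/s² × 1250 m = 3.188×10^7 Pa = 0.03188 GPa
Total = 0.02241 + 0.03188 = 0.054296 GPa

0.0543 GPa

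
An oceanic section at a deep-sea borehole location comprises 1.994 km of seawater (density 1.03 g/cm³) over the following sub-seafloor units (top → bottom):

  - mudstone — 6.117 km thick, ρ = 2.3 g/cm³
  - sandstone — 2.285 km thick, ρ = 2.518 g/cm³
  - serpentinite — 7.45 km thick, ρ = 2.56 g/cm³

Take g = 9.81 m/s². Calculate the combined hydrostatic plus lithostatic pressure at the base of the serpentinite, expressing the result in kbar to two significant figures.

4.0 kbar

seawater: 1030 kg/m³ × 9.81 m/s² × 1994 m = 2.015×10^7 Pa = 0.2015 kbar
mudstone: 2300 kg/m³ × 9.81 m/s² × 6117 m = 1.380×10^8 Pa = 1.380 kbar
sandstone: 2518 kg/m³ × 9.81 m/s² × 2285 m = 5.644×10^7 Pa = 0.5644 kbar
serpentinite: 2560 kg/m³ × 9.81 m/s² × 7450 m = 1.871×10^8 Pa = 1.871 kbar
Total = 0.2015 + 1.380 + 0.5644 + 1.871 = 4.0171 kbar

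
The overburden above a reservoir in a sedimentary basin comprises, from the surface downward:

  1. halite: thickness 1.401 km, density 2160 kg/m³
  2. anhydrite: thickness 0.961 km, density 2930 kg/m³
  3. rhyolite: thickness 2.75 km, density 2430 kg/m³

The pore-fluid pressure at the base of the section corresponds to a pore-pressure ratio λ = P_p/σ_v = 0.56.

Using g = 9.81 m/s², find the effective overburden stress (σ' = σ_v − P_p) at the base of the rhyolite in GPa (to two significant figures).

Overburden (lithostatic) stress σ_v:
halite: 2160 kg/m³ × 9.81 m/s² × 1401 m = 2.969×10^7 Pa = 29.69 MPa
anhydrite: 2930 kg/m³ × 9.81 m/s² × 961 m = 2.762×10^7 Pa = 27.62 MPa
rhyolite: 2430 kg/m³ × 9.81 m/s² × 2750 m = 6.556×10^7 Pa = 65.56 MPa
Total = 29.69 + 27.62 + 65.56 = 122.86 MPa
Pore pressure P_p = λ·σ_v = 0.56 × 122.9 MPa = 68.80 MPa
Effective stress σ' = σ_v − P_p = 122.9 − 68.80 = 54.060 MPa = 0.054060 GPa

0.054 GPa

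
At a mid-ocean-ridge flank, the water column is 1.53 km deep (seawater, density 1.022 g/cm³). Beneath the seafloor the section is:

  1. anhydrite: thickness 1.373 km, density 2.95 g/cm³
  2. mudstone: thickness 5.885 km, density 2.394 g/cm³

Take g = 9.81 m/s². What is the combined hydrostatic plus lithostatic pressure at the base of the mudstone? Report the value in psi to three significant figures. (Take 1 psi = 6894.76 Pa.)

28000 psi

seawater: 1022 kg/m³ × 9.81 m/s² × 1530 m = 1.534×10^7 Pa = 2225 psi
anhydrite: 2950 kg/m³ × 9.81 m/s² × 1373 m = 3.973×10^7 Pa = 5763 psi
mudstone: 2394 kg/m³ × 9.81 m/s² × 5885 m = 1.382×10^8 Pa = 20046 psi
Total = 2225 + 5763 + 20046 = 28033 psi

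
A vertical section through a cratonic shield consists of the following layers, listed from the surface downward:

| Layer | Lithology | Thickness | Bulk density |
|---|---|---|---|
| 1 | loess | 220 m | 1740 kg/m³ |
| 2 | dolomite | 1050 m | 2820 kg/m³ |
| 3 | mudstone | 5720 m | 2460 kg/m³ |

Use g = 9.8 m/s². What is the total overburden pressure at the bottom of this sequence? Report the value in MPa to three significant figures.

loess: 1740 kg/m³ × 9.8 m/s² × 220 m = 3.751×10^6 Pa = 3.751 MPa
dolomite: 2820 kg/m³ × 9.8 m/s² × 1050 m = 2.902×10^7 Pa = 29.02 MPa
mudstone: 2460 kg/m³ × 9.8 m/s² × 5720 m = 1.379×10^8 Pa = 137.9 MPa
Total = 3.751 + 29.02 + 137.9 = 170.67 MPa

171 MPa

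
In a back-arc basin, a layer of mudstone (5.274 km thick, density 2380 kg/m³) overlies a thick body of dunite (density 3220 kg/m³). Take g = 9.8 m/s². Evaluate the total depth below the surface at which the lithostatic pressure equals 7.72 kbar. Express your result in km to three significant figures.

25.8 km

Pressure at base of upper layers: 2380×9.8×5274 = 1.230×10^8 Pa = 1.230 kbar
Remaining pressure to be supplied by dunite: 7.720×10^8 − 1.230×10^8 = 6.490×10^8 Pa
Additional depth in dunite = 6.490×10^8 Pa / (3220 kg/m³ × 9.8 m/s²) = 20566 m
Total depth = 5274 m + 20566 m = 25840 m
= 25.840 km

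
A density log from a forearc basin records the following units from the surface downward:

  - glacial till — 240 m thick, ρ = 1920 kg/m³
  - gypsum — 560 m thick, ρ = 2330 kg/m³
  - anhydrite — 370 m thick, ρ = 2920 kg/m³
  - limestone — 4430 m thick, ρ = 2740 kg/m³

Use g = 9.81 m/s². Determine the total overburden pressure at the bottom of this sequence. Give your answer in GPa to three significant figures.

glacial till: 1920 kg/m³ × 9.81 m/s² × 240 m = 4.520×10^6 Pa = 4.520×10^-3 GPa
gypsum: 2330 kg/m³ × 9.81 m/s² × 560 m = 1.280×10^7 Pa = 0.01280 GPa
anhydrite: 2920 kg/m³ × 9.81 m/s² × 370 m = 1.060×10^7 Pa = 0.01060 GPa
limestone: 2740 kg/m³ × 9.81 m/s² × 4430 m = 1.191×10^8 Pa = 0.1191 GPa
Total = 4.520×10^-3 + 0.01280 + 0.01060 + 0.1191 = 0.14700 GPa

0.147 GPa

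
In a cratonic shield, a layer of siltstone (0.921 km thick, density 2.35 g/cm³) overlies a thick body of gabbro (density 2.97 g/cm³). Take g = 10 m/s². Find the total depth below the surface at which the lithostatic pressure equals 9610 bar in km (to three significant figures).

32.5 km

Pressure at base of upper layers: 2350×10×921 = 2.164×10^7 Pa = 216.4 bar
Remaining pressure to be supplied by gabbro: 9.610×10^8 − 2.164×10^7 = 9.394×10^8 Pa
Additional depth in gabbro = 9.394×10^8 Pa / (2970 kg/m³ × 10 m/s²) = 31628 m
Total depth = 921 m + 31628 m = 32549 m
= 32.549 km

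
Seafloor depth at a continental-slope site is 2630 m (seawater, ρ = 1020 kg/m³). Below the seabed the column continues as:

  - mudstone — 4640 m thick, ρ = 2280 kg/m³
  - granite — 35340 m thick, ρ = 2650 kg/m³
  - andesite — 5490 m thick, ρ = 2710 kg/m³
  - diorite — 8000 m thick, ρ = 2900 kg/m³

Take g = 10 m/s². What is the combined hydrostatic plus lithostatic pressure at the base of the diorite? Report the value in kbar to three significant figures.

14.5 kbar

seawater: 1020 kg/m³ × 10 m/s² × 2630 m = 2.683×10^7 Pa = 0.2683 kbar
mudstone: 2280 kg/m³ × 10 m/s² × 4640 m = 1.058×10^8 Pa = 1.058 kbar
granite: 2650 kg/m³ × 10 m/s² × 35340 m = 9.365×10^8 Pa = 9.365 kbar
andesite: 2710 kg/m³ × 10 m/s² × 5490 m = 1.488×10^8 Pa = 1.488 kbar
diorite: 2900 kg/m³ × 10 m/s² × 8000 m = 2.320×10^8 Pa = 2.320 kbar
Total = 0.2683 + 1.058 + 9.365 + 1.488 + 2.320 = 14.499 kbar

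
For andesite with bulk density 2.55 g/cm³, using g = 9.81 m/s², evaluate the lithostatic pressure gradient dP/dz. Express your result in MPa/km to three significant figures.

25.0 MPa/km

dP/dz = ρg = 2550 kg/m³ × 9.81 m/s² = 25016 Pa/m
= 25016 Pa/m × (1 MPa/km / 1000.0 Pa/m) = 25.015 MPa/km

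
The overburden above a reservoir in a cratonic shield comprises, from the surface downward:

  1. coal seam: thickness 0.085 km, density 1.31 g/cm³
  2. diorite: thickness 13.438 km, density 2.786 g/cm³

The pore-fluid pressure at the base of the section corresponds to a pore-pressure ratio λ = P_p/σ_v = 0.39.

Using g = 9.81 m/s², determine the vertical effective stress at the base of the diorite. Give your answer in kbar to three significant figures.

2.25 kbar

Overburden (lithostatic) stress σ_v:
coal seam: 1310 kg/m³ × 9.81 m/s² × 85 m = 1.092×10^6 Pa = 1.092 MPa
diorite: 2786 kg/m³ × 9.81 m/s² × 13438 m = 3.673×10^8 Pa = 367.3 MPa
Total = 1.092 + 367.3 = 368.36 MPa
Pore pressure P_p = λ·σ_v = 0.39 × 368.4 MPa = 143.7 MPa
Effective stress σ' = σ_v − P_p = 368.4 − 143.7 = 224.70 MPa = 2.2470 kbar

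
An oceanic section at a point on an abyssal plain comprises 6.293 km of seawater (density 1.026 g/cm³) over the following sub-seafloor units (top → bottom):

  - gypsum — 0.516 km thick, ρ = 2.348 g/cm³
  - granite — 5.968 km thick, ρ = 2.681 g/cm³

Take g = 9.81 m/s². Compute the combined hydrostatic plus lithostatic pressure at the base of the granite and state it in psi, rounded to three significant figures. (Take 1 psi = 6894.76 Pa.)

33700 psi

seawater: 1026 kg/m³ × 9.81 m/s² × 6293 m = 6.334×10^7 Pa = 9187 psi
gypsum: 2348 kg/m³ × 9.81 m/s² × 516 m = 1.189×10^7 Pa = 1724 psi
granite: 2681 kg/m³ × 9.81 m/s² × 5968 m = 1.570×10^8 Pa = 22765 psi
Total = 9187 + 1724 + 22765 = 33676 psi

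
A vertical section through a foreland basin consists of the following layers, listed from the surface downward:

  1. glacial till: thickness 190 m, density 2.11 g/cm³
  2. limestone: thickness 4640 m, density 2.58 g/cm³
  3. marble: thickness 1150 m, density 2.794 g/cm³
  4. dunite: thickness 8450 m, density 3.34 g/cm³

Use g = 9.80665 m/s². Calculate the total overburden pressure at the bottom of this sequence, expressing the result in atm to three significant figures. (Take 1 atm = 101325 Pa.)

4240 atm

glacial till: 2110 kg/m³ × 9.80665 m/s² × 190 m = 3.931×10^6 Pa = 38.80 atm
limestone: 2580 kg/m³ × 9.80665 m/s² × 4640 m = 1.174×10^8 Pa = 1159 atm
marble: 2794 kg/m³ × 9.80665 m/s² × 1150 m = 3.151×10^7 Pa = 311.0 atm
dunite: 3340 kg/m³ × 9.80665 m/s² × 8450 m = 2.768×10^8 Pa = 2732 atm
Total = 38.80 + 1159 + 311.0 + 2732 = 4239.9 atm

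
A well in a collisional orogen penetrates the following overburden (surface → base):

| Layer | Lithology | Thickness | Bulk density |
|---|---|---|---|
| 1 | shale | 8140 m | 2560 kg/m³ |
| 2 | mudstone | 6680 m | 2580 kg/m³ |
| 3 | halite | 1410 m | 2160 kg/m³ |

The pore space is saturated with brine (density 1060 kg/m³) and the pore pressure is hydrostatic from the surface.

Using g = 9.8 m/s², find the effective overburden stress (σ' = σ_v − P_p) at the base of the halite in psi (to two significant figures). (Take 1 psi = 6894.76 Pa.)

34000 psi

Overburden (lithostatic) stress σ_v:
shale: 2560 kg/m³ × 9.8 m/s² × 8140 m = 2.042×10^8 Pa = 204.2 MPa
mudstone: 2580 kg/m³ × 9.8 m/s² × 6680 m = 1.689×10^8 Pa = 168.9 MPa
halite: 2160 kg/m³ × 9.8 m/s² × 1410 m = 2.985×10^7 Pa = 29.85 MPa
Total = 204.2 + 168.9 + 29.85 = 402.96 MPa
Pore pressure P_p = 1060 kg/m³ × 9.8 m/s² × 16230 m = 1.686×10^8 Pa = 168.6 MPa
Effective stress σ' = σ_v − P_p = 403.0 − 168.6 = 234.36 MPa = 33991 psi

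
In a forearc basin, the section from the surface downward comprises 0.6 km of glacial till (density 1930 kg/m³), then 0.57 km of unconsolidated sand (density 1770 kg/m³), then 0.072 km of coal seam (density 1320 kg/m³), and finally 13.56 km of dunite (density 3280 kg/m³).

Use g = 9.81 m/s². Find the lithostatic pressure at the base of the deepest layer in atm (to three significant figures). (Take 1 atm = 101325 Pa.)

4530 atm

glacial till: 1930 kg/m³ × 9.81 m/s² × 600 m = 1.136×10^7 Pa = 112.1 atm
unconsolidated sand: 1770 kg/m³ × 9.81 m/s² × 570 m = 9.897×10^6 Pa = 97.68 atm
coal seam: 1320 kg/m³ × 9.81 m/s² × 72 m = 9.323×10^5 Pa = 9.202 atm
dunite: 3280 kg/m³ × 9.81 m/s² × 13560 m = 4.363×10^8 Pa = 4306 atm
Total = 112.1 + 97.68 + 9.202 + 4306 = 4525.1 atm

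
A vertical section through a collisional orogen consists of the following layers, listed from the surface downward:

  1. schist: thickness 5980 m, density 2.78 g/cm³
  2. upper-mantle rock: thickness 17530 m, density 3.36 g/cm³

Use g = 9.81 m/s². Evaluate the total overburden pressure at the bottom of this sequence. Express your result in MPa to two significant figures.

740 MPa

schist: 2780 kg/m³ × 9.81 m/s² × 5980 m = 1.631×10^8 Pa = 163.1 MPa
upper-mantle rock: 3360 kg/m³ × 9.81 m/s² × 17530 m = 5.778×10^8 Pa = 577.8 MPa
Total = 163.1 + 577.8 = 740.90 MPa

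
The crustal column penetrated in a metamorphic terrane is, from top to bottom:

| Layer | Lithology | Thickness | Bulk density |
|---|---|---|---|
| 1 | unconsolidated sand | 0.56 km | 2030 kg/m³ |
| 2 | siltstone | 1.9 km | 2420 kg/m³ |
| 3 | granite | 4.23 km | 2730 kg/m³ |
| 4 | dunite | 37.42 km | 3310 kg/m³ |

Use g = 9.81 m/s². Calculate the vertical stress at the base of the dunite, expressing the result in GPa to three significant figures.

1.38 GPa

unconsolidated sand: 2030 kg/m³ × 9.81 m/s² × 560 m = 1.115×10^7 Pa = 0.01115 GPa
siltstone: 2420 kg/m³ × 9.81 m/s² × 1900 m = 4.511×10^7 Pa = 0.04511 GPa
granite: 2730 kg/m³ × 9.81 m/s² × 4230 m = 1.133×10^8 Pa = 0.1133 GPa
dunite: 3310 kg/m³ × 9.81 m/s² × 37420 m = 1.215×10^9 Pa = 1.215 GPa
Total = 0.01115 + 0.04511 + 0.1133 + 1.215 = 1.3846 GPa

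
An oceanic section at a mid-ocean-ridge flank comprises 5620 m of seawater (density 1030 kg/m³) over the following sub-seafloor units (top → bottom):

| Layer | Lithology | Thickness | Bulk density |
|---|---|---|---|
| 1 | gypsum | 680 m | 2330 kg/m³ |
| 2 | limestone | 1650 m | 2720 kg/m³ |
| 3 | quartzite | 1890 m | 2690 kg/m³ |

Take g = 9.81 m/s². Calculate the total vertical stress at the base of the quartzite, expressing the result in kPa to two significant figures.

seawater: 1030 kg/m³ × 9.81 m/s² × 5620 m = 5.679×10^7 Pa = 56786 kPa
gypsum: 2330 kg/m³ × 9.81 m/s² × 680 m = 1.554×10^7 Pa = 15543 kPa
limestone: 2720 kg/m³ × 9.81 m/s² × 1650 m = 4.403×10^7 Pa = 44027 kPa
quartzite: 2690 kg/m³ × 9.81 m/s² × 1890 m = 4.988×10^7 Pa = 49875 kPa
Total = 56786 + 15543 + 44027 + 49875 = 1.6623×10^5 kPa

170000 kPa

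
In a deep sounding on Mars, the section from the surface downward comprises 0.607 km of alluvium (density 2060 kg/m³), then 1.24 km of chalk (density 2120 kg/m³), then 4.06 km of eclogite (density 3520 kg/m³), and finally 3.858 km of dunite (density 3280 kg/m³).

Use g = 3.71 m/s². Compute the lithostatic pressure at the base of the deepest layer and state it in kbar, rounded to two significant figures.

1.1 kbar

alluvium: 2060 kg/m³ × 3.71 m/s² × 607 m = 4.639×10^6 Pa = 0.04639 kbar
chalk: 2120 kg/m³ × 3.71 m/s² × 1240 m = 9.753×10^6 Pa = 0.09753 kbar
eclogite: 3520 kg/m³ × 3.71 m/s² × 4060 m = 5.302×10^7 Pa = 0.5302 kbar
dunite: 3280 kg/m³ × 3.71 m/s² × 3858 m = 4.695×10^7 Pa = 0.4695 kbar
Total = 0.04639 + 0.09753 + 0.5302 + 0.4695 = 1.1436 kbar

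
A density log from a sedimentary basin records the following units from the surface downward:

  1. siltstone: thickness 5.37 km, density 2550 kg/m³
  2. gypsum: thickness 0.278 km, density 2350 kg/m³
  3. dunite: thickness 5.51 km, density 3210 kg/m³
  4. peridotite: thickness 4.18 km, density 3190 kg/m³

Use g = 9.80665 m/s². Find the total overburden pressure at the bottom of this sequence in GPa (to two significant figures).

siltstone: 2550 kg/m³ × 9.80665 m/s² × 5370 m = 1.343×10^8 Pa = 0.1343 GPa
gypsum: 2350 kg/m³ × 9.80665 m/s² × 278 m = 6.407×10^6 Pa = 6.407×10^-3 GPa
dunite: 3210 kg/m³ × 9.80665 m/s² × 5510 m = 1.735×10^8 Pa = 0.1735 GPa
peridotite: 3190 kg/m³ × 9.80665 m/s² × 4180 m = 1.308×10^8 Pa = 0.1308 GPa
Total = 0.1343 + 6.407×10^-3 + 0.1735 + 0.1308 = 0.44491 GPa

0.44 GPa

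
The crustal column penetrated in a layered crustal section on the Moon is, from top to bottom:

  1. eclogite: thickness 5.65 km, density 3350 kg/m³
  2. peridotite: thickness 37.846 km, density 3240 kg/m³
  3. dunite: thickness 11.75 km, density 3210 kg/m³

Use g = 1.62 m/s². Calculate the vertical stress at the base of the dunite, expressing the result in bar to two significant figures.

2900 bar

eclogite: 3350 kg/m³ × 1.62 m/s² × 5650 m = 3.066×10^7 Pa = 306.6 bar
peridotite: 3240 kg/m³ × 1.62 m/s² × 37846 m = 1.986×10^8 Pa = 1986 bar
dunite: 3210 kg/m³ × 1.62 m/s² × 11750 m = 6.110×10^7 Pa = 611.0 bar
Total = 306.6 + 1986 + 611.0 = 2904.1 bar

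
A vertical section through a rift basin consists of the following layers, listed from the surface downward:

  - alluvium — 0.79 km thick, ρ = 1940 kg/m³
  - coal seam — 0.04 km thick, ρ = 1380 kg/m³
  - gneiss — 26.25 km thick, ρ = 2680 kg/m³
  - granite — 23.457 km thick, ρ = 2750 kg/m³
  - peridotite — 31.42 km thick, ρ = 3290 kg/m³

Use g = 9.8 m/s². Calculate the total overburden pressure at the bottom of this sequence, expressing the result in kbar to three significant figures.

alluvium: 1940 kg/m³ × 9.8 m/s² × 790 m = 1.502×10^7 Pa = 0.1502 kbar
coal seam: 1380 kg/m³ × 9.8 m/s² × 40 m = 5.410×10^5 Pa = 5.410×10^-3 kbar
gneiss: 2680 kg/m³ × 9.8 m/s² × 26250 m = 6.894×10^8 Pa = 6.894 kbar
granite: 2750 kg/m³ × 9.8 m/s² × 23457 m = 6.322×10^8 Pa = 6.322 kbar
peridotite: 3290 kg/m³ × 9.8 m/s² × 31420 m = 1.013×10^9 Pa = 10.13 kbar
Total = 0.1502 + 5.410×10^-3 + 6.894 + 6.322 + 10.13 = 23.502 kbar

23.5 kbar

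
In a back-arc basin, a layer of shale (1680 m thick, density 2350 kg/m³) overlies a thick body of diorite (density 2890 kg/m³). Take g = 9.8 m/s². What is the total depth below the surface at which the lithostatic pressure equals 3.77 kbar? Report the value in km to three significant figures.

13.6 km

Pressure at base of upper layers: 2350×9.8×1680 = 3.869×10^7 Pa = 0.3869 kbar
Remaining pressure to be supplied by diorite: 3.770×10^8 − 3.869×10^7 = 3.383×10^8 Pa
Additional depth in diorite = 3.383×10^8 Pa / (2890 kg/m³ × 9.8 m/s²) = 11945 m
Total depth = 1680 m + 11945 m = 13625 m
= 13.625 km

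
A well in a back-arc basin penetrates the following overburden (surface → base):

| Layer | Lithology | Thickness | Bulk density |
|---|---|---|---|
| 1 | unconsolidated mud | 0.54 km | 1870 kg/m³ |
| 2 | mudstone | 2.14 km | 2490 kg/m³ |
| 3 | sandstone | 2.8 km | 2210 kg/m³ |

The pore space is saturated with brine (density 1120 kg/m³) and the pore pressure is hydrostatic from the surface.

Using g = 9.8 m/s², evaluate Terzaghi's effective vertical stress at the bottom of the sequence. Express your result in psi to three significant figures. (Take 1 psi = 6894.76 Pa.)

Overburden (lithostatic) stress σ_v:
unconsolidated mud: 1870 kg/m³ × 9.8 m/s² × 540 m = 9.896×10^6 Pa = 9.896 MPa
mudstone: 2490 kg/m³ × 9.8 m/s² × 2140 m = 5.222×10^7 Pa = 52.22 MPa
sandstone: 2210 kg/m³ × 9.8 m/s² × 2800 m = 6.064×10^7 Pa = 60.64 MPa
Total = 9.896 + 52.22 + 60.64 = 122.76 MPa
Pore pressure P_p = 1120 kg/m³ × 9.8 m/s² × 5480 m = 6.015×10^7 Pa = 60.15 MPa
Effective stress σ' = σ_v − P_p = 122.8 − 60.15 = 62.610 MPa = 9080.8 psi

9080 psi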